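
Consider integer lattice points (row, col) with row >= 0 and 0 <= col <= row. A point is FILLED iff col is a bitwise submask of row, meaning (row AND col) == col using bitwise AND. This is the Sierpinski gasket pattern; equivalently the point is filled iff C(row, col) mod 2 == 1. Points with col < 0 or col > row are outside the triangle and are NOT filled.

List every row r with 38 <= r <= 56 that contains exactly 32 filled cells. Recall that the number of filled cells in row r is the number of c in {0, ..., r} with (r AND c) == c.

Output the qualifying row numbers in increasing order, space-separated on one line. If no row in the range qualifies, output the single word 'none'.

Row r has 2^popcount(r) filled cells, so we need popcount(r) = log2(32) = 5.
Scan r = 38..56 and keep those with exactly 5 one-bits:
r=38=100110 popcount=3 -> skip
r=39=100111 popcount=4 -> skip
r=40=101000 popcount=2 -> skip
r=41=101001 popcount=3 -> skip
r=42=101010 popcount=3 -> skip
r=43=101011 popcount=4 -> skip
r=44=101100 popcount=3 -> skip
r=45=101101 popcount=4 -> skip
r=46=101110 popcount=4 -> skip
r=47=101111 popcount=5 -> KEEP
r=48=110000 popcount=2 -> skip
r=49=110001 popcount=3 -> skip
r=50=110010 popcount=3 -> skip
r=51=110011 popcount=4 -> skip
r=52=110100 popcount=3 -> skip
r=53=110101 popcount=4 -> skip
r=54=110110 popcount=4 -> skip
r=55=110111 popcount=5 -> KEEP
r=56=111000 popcount=3 -> skip
Kept rows: 47 55

Answer: 47 55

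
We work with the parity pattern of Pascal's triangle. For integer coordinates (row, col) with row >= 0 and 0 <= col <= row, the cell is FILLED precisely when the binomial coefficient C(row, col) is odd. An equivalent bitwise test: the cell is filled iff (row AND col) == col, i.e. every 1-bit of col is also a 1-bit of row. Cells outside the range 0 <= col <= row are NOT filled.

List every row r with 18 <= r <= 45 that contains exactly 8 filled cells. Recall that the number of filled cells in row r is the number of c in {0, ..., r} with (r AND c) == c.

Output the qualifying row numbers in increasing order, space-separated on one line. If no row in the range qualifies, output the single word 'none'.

Row r has 2^popcount(r) filled cells, so we need popcount(r) = log2(8) = 3.
Scan r = 18..45 and keep those with exactly 3 one-bits:
r=18=10010 popcount=2 -> skip
r=19=10011 popcount=3 -> KEEP
r=20=10100 popcount=2 -> skip
r=21=10101 popcount=3 -> KEEP
r=22=10110 popcount=3 -> KEEP
r=23=10111 popcount=4 -> skip
r=24=11000 popcount=2 -> skip
r=25=11001 popcount=3 -> KEEP
r=26=11010 popcount=3 -> KEEP
r=27=11011 popcount=4 -> skip
r=28=11100 popcount=3 -> KEEP
r=29=11101 popcount=4 -> skip
r=30=11110 popcount=4 -> skip
r=31=11111 popcount=5 -> skip
r=32=100000 popcount=1 -> skip
r=33=100001 popcount=2 -> skip
r=34=100010 popcount=2 -> skip
r=35=100011 popcount=3 -> KEEP
r=36=100100 popcount=2 -> skip
r=37=100101 popcount=3 -> KEEP
r=38=100110 popcount=3 -> KEEP
r=39=100111 popcount=4 -> skip
r=40=101000 popcount=2 -> skip
r=41=101001 popcount=3 -> KEEP
r=42=101010 popcount=3 -> KEEP
r=43=101011 popcount=4 -> skip
r=44=101100 popcount=3 -> KEEP
r=45=101101 popcount=4 -> skip
Kept rows: 19 21 22 25 26 28 35 37 38 41 42 44

Answer: 19 21 22 25 26 28 35 37 38 41 42 44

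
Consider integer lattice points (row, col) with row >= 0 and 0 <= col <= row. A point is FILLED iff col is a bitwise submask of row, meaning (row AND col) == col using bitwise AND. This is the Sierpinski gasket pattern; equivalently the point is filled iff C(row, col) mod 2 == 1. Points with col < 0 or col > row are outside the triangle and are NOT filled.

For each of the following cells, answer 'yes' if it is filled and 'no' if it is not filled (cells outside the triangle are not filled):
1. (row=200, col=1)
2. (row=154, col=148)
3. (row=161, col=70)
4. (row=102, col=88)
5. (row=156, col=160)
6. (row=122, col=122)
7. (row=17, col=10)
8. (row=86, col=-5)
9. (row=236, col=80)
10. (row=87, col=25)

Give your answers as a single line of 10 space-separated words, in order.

(200,1): row=0b11001000, col=0b1, row AND col = 0b0 = 0; 0 != 1 -> empty
(154,148): row=0b10011010, col=0b10010100, row AND col = 0b10010000 = 144; 144 != 148 -> empty
(161,70): row=0b10100001, col=0b1000110, row AND col = 0b0 = 0; 0 != 70 -> empty
(102,88): row=0b1100110, col=0b1011000, row AND col = 0b1000000 = 64; 64 != 88 -> empty
(156,160): col outside [0, 156] -> not filled
(122,122): row=0b1111010, col=0b1111010, row AND col = 0b1111010 = 122; 122 == 122 -> filled
(17,10): row=0b10001, col=0b1010, row AND col = 0b0 = 0; 0 != 10 -> empty
(86,-5): col outside [0, 86] -> not filled
(236,80): row=0b11101100, col=0b1010000, row AND col = 0b1000000 = 64; 64 != 80 -> empty
(87,25): row=0b1010111, col=0b11001, row AND col = 0b10001 = 17; 17 != 25 -> empty

Answer: no no no no no yes no no no no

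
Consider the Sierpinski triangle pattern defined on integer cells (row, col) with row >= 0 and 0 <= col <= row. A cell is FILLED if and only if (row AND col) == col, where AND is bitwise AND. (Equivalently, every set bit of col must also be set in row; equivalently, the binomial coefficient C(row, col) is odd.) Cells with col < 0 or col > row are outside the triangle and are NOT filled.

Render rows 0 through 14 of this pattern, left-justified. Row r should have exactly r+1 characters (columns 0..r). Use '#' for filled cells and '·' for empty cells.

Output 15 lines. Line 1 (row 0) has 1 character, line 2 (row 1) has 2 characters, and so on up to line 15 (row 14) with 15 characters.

r0=0: #
r1=1: ##
r2=10: #·#
r3=11: ####
r4=100: #···#
r5=101: ##··##
r6=110: #·#·#·#
r7=111: ########
r8=1000: #·······#
r9=1001: ##······##
r10=1010: #·#·····#·#
r11=1011: ####····####
r12=1100: #···#···#···#
r13=1101: ##··##··##··##
r14=1110: #·#·#·#·#·#·#·#

Answer: #
##
#·#
####
#···#
##··##
#·#·#·#
########
#·······#
##······##
#·#·····#·#
####····####
#···#···#···#
##··##··##··##
#·#·#·#·#·#·#·#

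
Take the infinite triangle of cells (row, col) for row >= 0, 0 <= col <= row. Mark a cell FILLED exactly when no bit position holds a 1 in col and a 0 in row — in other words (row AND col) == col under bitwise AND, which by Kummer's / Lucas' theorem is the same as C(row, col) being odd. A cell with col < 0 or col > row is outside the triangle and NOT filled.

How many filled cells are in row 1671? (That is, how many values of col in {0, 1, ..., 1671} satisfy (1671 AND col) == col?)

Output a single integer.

1671 in binary = 11010000111
popcount(1671) = number of 1-bits in 11010000111 = 6
A col c satisfies (1671 AND c) == c iff every set bit of c is also set in 1671; each of the 6 set bits of 1671 can independently be on or off in c.
count = 2^6 = 64

Answer: 64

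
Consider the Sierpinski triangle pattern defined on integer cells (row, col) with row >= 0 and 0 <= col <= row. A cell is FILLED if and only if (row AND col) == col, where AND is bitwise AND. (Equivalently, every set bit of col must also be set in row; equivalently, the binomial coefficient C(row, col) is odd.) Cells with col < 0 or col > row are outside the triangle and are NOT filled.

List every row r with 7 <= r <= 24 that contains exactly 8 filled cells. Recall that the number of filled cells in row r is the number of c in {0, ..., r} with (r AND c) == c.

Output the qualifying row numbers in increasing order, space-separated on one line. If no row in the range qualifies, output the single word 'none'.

Row r has 2^popcount(r) filled cells, so we need popcount(r) = log2(8) = 3.
Scan r = 7..24 and keep those with exactly 3 one-bits:
r=7=111 popcount=3 -> KEEP
r=8=1000 popcount=1 -> skip
r=9=1001 popcount=2 -> skip
r=10=1010 popcount=2 -> skip
r=11=1011 popcount=3 -> KEEP
r=12=1100 popcount=2 -> skip
r=13=1101 popcount=3 -> KEEP
r=14=1110 popcount=3 -> KEEP
r=15=1111 popcount=4 -> skip
r=16=10000 popcount=1 -> skip
r=17=10001 popcount=2 -> skip
r=18=10010 popcount=2 -> skip
r=19=10011 popcount=3 -> KEEP
r=20=10100 popcount=2 -> skip
r=21=10101 popcount=3 -> KEEP
r=22=10110 popcount=3 -> KEEP
r=23=10111 popcount=4 -> skip
r=24=11000 popcount=2 -> skip
Kept rows: 7 11 13 14 19 21 22

Answer: 7 11 13 14 19 21 22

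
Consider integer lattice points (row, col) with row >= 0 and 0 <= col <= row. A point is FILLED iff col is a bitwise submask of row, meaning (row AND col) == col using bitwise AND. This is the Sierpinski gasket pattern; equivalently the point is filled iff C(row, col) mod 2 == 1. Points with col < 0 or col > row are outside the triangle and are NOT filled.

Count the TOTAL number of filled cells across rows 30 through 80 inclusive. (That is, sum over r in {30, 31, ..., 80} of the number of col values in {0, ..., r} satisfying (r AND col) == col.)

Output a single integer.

Answer: 700

Derivation:
r30=11110 pc4: +16 =16
r31=11111 pc5: +32 =48
r32=100000 pc1: +2 =50
r33=100001 pc2: +4 =54
r34=100010 pc2: +4 =58
r35=100011 pc3: +8 =66
r36=100100 pc2: +4 =70
r37=100101 pc3: +8 =78
r38=100110 pc3: +8 =86
r39=100111 pc4: +16 =102
r40=101000 pc2: +4 =106
r41=101001 pc3: +8 =114
r42=101010 pc3: +8 =122
r43=101011 pc4: +16 =138
r44=101100 pc3: +8 =146
r45=101101 pc4: +16 =162
r46=101110 pc4: +16 =178
r47=101111 pc5: +32 =210
r48=110000 pc2: +4 =214
r49=110001 pc3: +8 =222
r50=110010 pc3: +8 =230
r51=110011 pc4: +16 =246
r52=110100 pc3: +8 =254
r53=110101 pc4: +16 =270
r54=110110 pc4: +16 =286
r55=110111 pc5: +32 =318
r56=111000 pc3: +8 =326
r57=111001 pc4: +16 =342
r58=111010 pc4: +16 =358
r59=111011 pc5: +32 =390
r60=111100 pc4: +16 =406
r61=111101 pc5: +32 =438
r62=111110 pc5: +32 =470
r63=111111 pc6: +64 =534
r64=1000000 pc1: +2 =536
r65=1000001 pc2: +4 =540
r66=1000010 pc2: +4 =544
r67=1000011 pc3: +8 =552
r68=1000100 pc2: +4 =556
r69=1000101 pc3: +8 =564
r70=1000110 pc3: +8 =572
r71=1000111 pc4: +16 =588
r72=1001000 pc2: +4 =592
r73=1001001 pc3: +8 =600
r74=1001010 pc3: +8 =608
r75=1001011 pc4: +16 =624
r76=1001100 pc3: +8 =632
r77=1001101 pc4: +16 =648
r78=1001110 pc4: +16 =664
r79=1001111 pc5: +32 =696
r80=1010000 pc2: +4 =700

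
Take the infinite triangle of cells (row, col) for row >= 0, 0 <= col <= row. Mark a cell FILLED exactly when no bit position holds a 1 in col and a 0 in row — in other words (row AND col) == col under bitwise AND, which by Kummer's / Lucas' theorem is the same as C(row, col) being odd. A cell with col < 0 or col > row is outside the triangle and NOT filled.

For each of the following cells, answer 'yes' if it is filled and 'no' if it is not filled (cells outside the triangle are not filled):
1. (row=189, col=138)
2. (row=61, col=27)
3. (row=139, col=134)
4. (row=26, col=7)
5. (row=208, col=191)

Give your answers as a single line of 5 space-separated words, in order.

(189,138): row=0b10111101, col=0b10001010, row AND col = 0b10001000 = 136; 136 != 138 -> empty
(61,27): row=0b111101, col=0b11011, row AND col = 0b11001 = 25; 25 != 27 -> empty
(139,134): row=0b10001011, col=0b10000110, row AND col = 0b10000010 = 130; 130 != 134 -> empty
(26,7): row=0b11010, col=0b111, row AND col = 0b10 = 2; 2 != 7 -> empty
(208,191): row=0b11010000, col=0b10111111, row AND col = 0b10010000 = 144; 144 != 191 -> empty

Answer: no no no no no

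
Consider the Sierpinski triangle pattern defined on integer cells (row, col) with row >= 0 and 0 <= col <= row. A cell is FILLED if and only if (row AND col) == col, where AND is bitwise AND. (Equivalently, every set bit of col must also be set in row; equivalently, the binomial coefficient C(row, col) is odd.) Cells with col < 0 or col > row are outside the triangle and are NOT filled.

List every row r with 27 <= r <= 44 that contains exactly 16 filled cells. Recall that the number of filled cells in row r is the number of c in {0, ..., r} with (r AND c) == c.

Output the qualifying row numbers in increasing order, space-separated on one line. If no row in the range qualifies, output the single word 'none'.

Row r has 2^popcount(r) filled cells, so we need popcount(r) = log2(16) = 4.
Scan r = 27..44 and keep those with exactly 4 one-bits:
r=27=11011 popcount=4 -> KEEP
r=28=11100 popcount=3 -> skip
r=29=11101 popcount=4 -> KEEP
r=30=11110 popcount=4 -> KEEP
r=31=11111 popcount=5 -> skip
r=32=100000 popcount=1 -> skip
r=33=100001 popcount=2 -> skip
r=34=100010 popcount=2 -> skip
r=35=100011 popcount=3 -> skip
r=36=100100 popcount=2 -> skip
r=37=100101 popcount=3 -> skip
r=38=100110 popcount=3 -> skip
r=39=100111 popcount=4 -> KEEP
r=40=101000 popcount=2 -> skip
r=41=101001 popcount=3 -> skip
r=42=101010 popcount=3 -> skip
r=43=101011 popcount=4 -> KEEP
r=44=101100 popcount=3 -> skip
Kept rows: 27 29 30 39 43

Answer: 27 29 30 39 43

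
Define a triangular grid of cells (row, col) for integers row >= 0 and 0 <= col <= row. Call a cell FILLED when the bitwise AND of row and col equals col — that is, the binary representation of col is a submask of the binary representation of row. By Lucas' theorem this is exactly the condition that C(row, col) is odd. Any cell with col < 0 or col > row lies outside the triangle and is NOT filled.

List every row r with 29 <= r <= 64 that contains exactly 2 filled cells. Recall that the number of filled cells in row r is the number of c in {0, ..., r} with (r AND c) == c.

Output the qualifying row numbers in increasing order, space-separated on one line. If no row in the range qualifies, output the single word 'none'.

Answer: 32 64

Derivation:
Row r has 2^popcount(r) filled cells, so we need popcount(r) = log2(2) = 1.
Scan r = 29..64 and keep those with exactly 1 one-bits:
r=29=11101 popcount=4 -> skip
r=30=11110 popcount=4 -> skip
r=31=11111 popcount=5 -> skip
r=32=100000 popcount=1 -> KEEP
r=33=100001 popcount=2 -> skip
r=34=100010 popcount=2 -> skip
r=35=100011 popcount=3 -> skip
r=36=100100 popcount=2 -> skip
r=37=100101 popcount=3 -> skip
r=38=100110 popcount=3 -> skip
r=39=100111 popcount=4 -> skip
r=40=101000 popcount=2 -> skip
r=41=101001 popcount=3 -> skip
r=42=101010 popcount=3 -> skip
r=43=101011 popcount=4 -> skip
r=44=101100 popcount=3 -> skip
r=45=101101 popcount=4 -> skip
r=46=101110 popcount=4 -> skip
r=47=101111 popcount=5 -> skip
r=48=110000 popcount=2 -> skip
r=49=110001 popcount=3 -> skip
r=50=110010 popcount=3 -> skip
r=51=110011 popcount=4 -> skip
r=52=110100 popcount=3 -> skip
r=53=110101 popcount=4 -> skip
r=54=110110 popcount=4 -> skip
r=55=110111 popcount=5 -> skip
r=56=111000 popcount=3 -> skip
r=57=111001 popcount=4 -> skip
r=58=111010 popcount=4 -> skip
r=59=111011 popcount=5 -> skip
r=60=111100 popcount=4 -> skip
r=61=111101 popcount=5 -> skip
r=62=111110 popcount=5 -> skip
r=63=111111 popcount=6 -> skip
r=64=1000000 popcount=1 -> KEEP
Kept rows: 32 64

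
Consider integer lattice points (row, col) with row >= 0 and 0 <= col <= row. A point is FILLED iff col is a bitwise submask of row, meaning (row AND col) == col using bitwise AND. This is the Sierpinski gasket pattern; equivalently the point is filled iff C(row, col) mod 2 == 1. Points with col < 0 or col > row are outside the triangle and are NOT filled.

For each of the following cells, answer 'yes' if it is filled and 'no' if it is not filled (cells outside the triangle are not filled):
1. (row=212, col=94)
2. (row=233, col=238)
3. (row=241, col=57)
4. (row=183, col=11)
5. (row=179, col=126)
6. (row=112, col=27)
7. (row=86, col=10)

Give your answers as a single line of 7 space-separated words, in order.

Answer: no no no no no no no

Derivation:
(212,94): row=0b11010100, col=0b1011110, row AND col = 0b1010100 = 84; 84 != 94 -> empty
(233,238): col outside [0, 233] -> not filled
(241,57): row=0b11110001, col=0b111001, row AND col = 0b110001 = 49; 49 != 57 -> empty
(183,11): row=0b10110111, col=0b1011, row AND col = 0b11 = 3; 3 != 11 -> empty
(179,126): row=0b10110011, col=0b1111110, row AND col = 0b110010 = 50; 50 != 126 -> empty
(112,27): row=0b1110000, col=0b11011, row AND col = 0b10000 = 16; 16 != 27 -> empty
(86,10): row=0b1010110, col=0b1010, row AND col = 0b10 = 2; 2 != 10 -> empty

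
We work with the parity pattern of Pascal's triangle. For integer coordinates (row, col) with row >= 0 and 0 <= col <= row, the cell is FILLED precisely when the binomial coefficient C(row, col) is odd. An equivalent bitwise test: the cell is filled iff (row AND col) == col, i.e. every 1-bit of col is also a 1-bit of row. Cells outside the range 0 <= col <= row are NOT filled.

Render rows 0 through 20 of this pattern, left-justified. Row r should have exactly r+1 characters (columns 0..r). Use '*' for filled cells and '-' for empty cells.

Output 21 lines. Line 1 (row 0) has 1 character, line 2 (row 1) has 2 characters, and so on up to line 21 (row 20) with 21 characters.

r0=0: *
r1=1: **
r2=10: *-*
r3=11: ****
r4=100: *---*
r5=101: **--**
r6=110: *-*-*-*
r7=111: ********
r8=1000: *-------*
r9=1001: **------**
r10=1010: *-*-----*-*
r11=1011: ****----****
r12=1100: *---*---*---*
r13=1101: **--**--**--**
r14=1110: *-*-*-*-*-*-*-*
r15=1111: ****************
r16=10000: *---------------*
r17=10001: **--------------**
r18=10010: *-*-------------*-*
r19=10011: ****------------****
r20=10100: *---*-----------*---*

Answer: *
**
*-*
****
*---*
**--**
*-*-*-*
********
*-------*
**------**
*-*-----*-*
****----****
*---*---*---*
**--**--**--**
*-*-*-*-*-*-*-*
****************
*---------------*
**--------------**
*-*-------------*-*
****------------****
*---*-----------*---*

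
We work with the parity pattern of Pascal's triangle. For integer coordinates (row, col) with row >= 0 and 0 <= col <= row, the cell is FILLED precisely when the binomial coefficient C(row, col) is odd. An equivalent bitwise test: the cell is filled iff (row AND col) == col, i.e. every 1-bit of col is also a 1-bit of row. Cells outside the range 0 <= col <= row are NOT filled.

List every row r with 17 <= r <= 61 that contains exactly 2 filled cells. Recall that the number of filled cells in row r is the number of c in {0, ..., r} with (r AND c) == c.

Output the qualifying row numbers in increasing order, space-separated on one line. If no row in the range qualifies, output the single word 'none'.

Row r has 2^popcount(r) filled cells, so we need popcount(r) = log2(2) = 1.
Scan r = 17..61 and keep those with exactly 1 one-bits:
r=17=10001 popcount=2 -> skip
r=18=10010 popcount=2 -> skip
r=19=10011 popcount=3 -> skip
r=20=10100 popcount=2 -> skip
r=21=10101 popcount=3 -> skip
r=22=10110 popcount=3 -> skip
r=23=10111 popcount=4 -> skip
r=24=11000 popcount=2 -> skip
r=25=11001 popcount=3 -> skip
r=26=11010 popcount=3 -> skip
r=27=11011 popcount=4 -> skip
r=28=11100 popcount=3 -> skip
r=29=11101 popcount=4 -> skip
r=30=11110 popcount=4 -> skip
r=31=11111 popcount=5 -> skip
r=32=100000 popcount=1 -> KEEP
r=33=100001 popcount=2 -> skip
r=34=100010 popcount=2 -> skip
r=35=100011 popcount=3 -> skip
r=36=100100 popcount=2 -> skip
r=37=100101 popcount=3 -> skip
r=38=100110 popcount=3 -> skip
r=39=100111 popcount=4 -> skip
r=40=101000 popcount=2 -> skip
r=41=101001 popcount=3 -> skip
r=42=101010 popcount=3 -> skip
r=43=101011 popcount=4 -> skip
r=44=101100 popcount=3 -> skip
r=45=101101 popcount=4 -> skip
r=46=101110 popcount=4 -> skip
r=47=101111 popcount=5 -> skip
r=48=110000 popcount=2 -> skip
r=49=110001 popcount=3 -> skip
r=50=110010 popcount=3 -> skip
r=51=110011 popcount=4 -> skip
r=52=110100 popcount=3 -> skip
r=53=110101 popcount=4 -> skip
r=54=110110 popcount=4 -> skip
r=55=110111 popcount=5 -> skip
r=56=111000 popcount=3 -> skip
r=57=111001 popcount=4 -> skip
r=58=111010 popcount=4 -> skip
r=59=111011 popcount=5 -> skip
r=60=111100 popcount=4 -> skip
r=61=111101 popcount=5 -> skip
Kept rows: 32

Answer: 32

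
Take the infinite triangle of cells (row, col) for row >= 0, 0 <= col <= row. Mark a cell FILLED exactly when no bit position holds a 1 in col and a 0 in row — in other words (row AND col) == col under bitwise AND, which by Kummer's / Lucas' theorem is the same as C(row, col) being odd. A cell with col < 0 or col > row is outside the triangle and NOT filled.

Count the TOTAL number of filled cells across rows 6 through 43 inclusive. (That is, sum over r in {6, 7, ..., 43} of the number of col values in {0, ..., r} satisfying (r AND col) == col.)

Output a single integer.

Answer: 318

Derivation:
r6=110 pc2: +4 =4
r7=111 pc3: +8 =12
r8=1000 pc1: +2 =14
r9=1001 pc2: +4 =18
r10=1010 pc2: +4 =22
r11=1011 pc3: +8 =30
r12=1100 pc2: +4 =34
r13=1101 pc3: +8 =42
r14=1110 pc3: +8 =50
r15=1111 pc4: +16 =66
r16=10000 pc1: +2 =68
r17=10001 pc2: +4 =72
r18=10010 pc2: +4 =76
r19=10011 pc3: +8 =84
r20=10100 pc2: +4 =88
r21=10101 pc3: +8 =96
r22=10110 pc3: +8 =104
r23=10111 pc4: +16 =120
r24=11000 pc2: +4 =124
r25=11001 pc3: +8 =132
r26=11010 pc3: +8 =140
r27=11011 pc4: +16 =156
r28=11100 pc3: +8 =164
r29=11101 pc4: +16 =180
r30=11110 pc4: +16 =196
r31=11111 pc5: +32 =228
r32=100000 pc1: +2 =230
r33=100001 pc2: +4 =234
r34=100010 pc2: +4 =238
r35=100011 pc3: +8 =246
r36=100100 pc2: +4 =250
r37=100101 pc3: +8 =258
r38=100110 pc3: +8 =266
r39=100111 pc4: +16 =282
r40=101000 pc2: +4 =286
r41=101001 pc3: +8 =294
r42=101010 pc3: +8 =302
r43=101011 pc4: +16 =318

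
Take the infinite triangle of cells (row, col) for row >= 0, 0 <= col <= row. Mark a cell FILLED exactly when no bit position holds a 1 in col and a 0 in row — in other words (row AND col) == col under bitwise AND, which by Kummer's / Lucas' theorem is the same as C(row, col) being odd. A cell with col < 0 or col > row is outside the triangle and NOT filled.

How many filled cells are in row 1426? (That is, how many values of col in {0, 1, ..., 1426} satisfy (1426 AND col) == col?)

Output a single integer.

1426 in binary = 10110010010
popcount(1426) = number of 1-bits in 10110010010 = 5
A col c satisfies (1426 AND c) == c iff every set bit of c is also set in 1426; each of the 5 set bits of 1426 can independently be on or off in c.
count = 2^5 = 32

Answer: 32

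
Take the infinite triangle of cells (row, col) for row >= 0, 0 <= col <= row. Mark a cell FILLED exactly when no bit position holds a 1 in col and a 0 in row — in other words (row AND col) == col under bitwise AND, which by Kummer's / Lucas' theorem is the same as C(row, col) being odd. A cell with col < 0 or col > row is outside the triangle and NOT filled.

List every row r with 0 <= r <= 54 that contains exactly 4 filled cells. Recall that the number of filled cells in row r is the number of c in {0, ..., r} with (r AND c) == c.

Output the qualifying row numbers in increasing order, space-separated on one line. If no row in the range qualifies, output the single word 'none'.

Row r has 2^popcount(r) filled cells, so we need popcount(r) = log2(4) = 2.
Scan r = 0..54 and keep those with exactly 2 one-bits:
r=0=0 popcount=0 -> skip
r=1=1 popcount=1 -> skip
r=2=10 popcount=1 -> skip
r=3=11 popcount=2 -> KEEP
r=4=100 popcount=1 -> skip
r=5=101 popcount=2 -> KEEP
r=6=110 popcount=2 -> KEEP
r=7=111 popcount=3 -> skip
r=8=1000 popcount=1 -> skip
r=9=1001 popcount=2 -> KEEP
r=10=1010 popcount=2 -> KEEP
r=11=1011 popcount=3 -> skip
r=12=1100 popcount=2 -> KEEP
r=13=1101 popcount=3 -> skip
r=14=1110 popcount=3 -> skip
r=15=1111 popcount=4 -> skip
r=16=10000 popcount=1 -> skip
r=17=10001 popcount=2 -> KEEP
r=18=10010 popcount=2 -> KEEP
r=19=10011 popcount=3 -> skip
r=20=10100 popcount=2 -> KEEP
r=21=10101 popcount=3 -> skip
r=22=10110 popcount=3 -> skip
r=23=10111 popcount=4 -> skip
r=24=11000 popcount=2 -> KEEP
r=25=11001 popcount=3 -> skip
r=26=11010 popcount=3 -> skip
r=27=11011 popcount=4 -> skip
r=28=11100 popcount=3 -> skip
r=29=11101 popcount=4 -> skip
r=30=11110 popcount=4 -> skip
r=31=11111 popcount=5 -> skip
r=32=100000 popcount=1 -> skip
r=33=100001 popcount=2 -> KEEP
r=34=100010 popcount=2 -> KEEP
r=35=100011 popcount=3 -> skip
r=36=100100 popcount=2 -> KEEP
r=37=100101 popcount=3 -> skip
r=38=100110 popcount=3 -> skip
r=39=100111 popcount=4 -> skip
r=40=101000 popcount=2 -> KEEP
r=41=101001 popcount=3 -> skip
r=42=101010 popcount=3 -> skip
r=43=101011 popcount=4 -> skip
r=44=101100 popcount=3 -> skip
r=45=101101 popcount=4 -> skip
r=46=101110 popcount=4 -> skip
r=47=101111 popcount=5 -> skip
r=48=110000 popcount=2 -> KEEP
r=49=110001 popcount=3 -> skip
r=50=110010 popcount=3 -> skip
r=51=110011 popcount=4 -> skip
r=52=110100 popcount=3 -> skip
r=53=110101 popcount=4 -> skip
r=54=110110 popcount=4 -> skip
Kept rows: 3 5 6 9 10 12 17 18 20 24 33 34 36 40 48

Answer: 3 5 6 9 10 12 17 18 20 24 33 34 36 40 48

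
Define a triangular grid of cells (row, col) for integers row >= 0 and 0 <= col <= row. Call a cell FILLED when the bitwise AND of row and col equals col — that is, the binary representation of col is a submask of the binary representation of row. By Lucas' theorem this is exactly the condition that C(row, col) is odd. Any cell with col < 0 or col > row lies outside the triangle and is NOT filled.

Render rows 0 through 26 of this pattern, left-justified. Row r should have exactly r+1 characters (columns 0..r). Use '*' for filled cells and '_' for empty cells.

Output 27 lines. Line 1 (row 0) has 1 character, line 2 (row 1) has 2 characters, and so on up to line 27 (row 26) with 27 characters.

Answer: *
**
*_*
****
*___*
**__**
*_*_*_*
********
*_______*
**______**
*_*_____*_*
****____****
*___*___*___*
**__**__**__**
*_*_*_*_*_*_*_*
****************
*_______________*
**______________**
*_*_____________*_*
****____________****
*___*___________*___*
**__**__________**__**
*_*_*_*_________*_*_*_*
********________********
*_______*_______*_______*
**______**______**______**
*_*_____*_*_____*_*_____*_*

Derivation:
r0=0: *
r1=1: **
r2=10: *_*
r3=11: ****
r4=100: *___*
r5=101: **__**
r6=110: *_*_*_*
r7=111: ********
r8=1000: *_______*
r9=1001: **______**
r10=1010: *_*_____*_*
r11=1011: ****____****
r12=1100: *___*___*___*
r13=1101: **__**__**__**
r14=1110: *_*_*_*_*_*_*_*
r15=1111: ****************
r16=10000: *_______________*
r17=10001: **______________**
r18=10010: *_*_____________*_*
r19=10011: ****____________****
r20=10100: *___*___________*___*
r21=10101: **__**__________**__**
r22=10110: *_*_*_*_________*_*_*_*
r23=10111: ********________********
r24=11000: *_______*_______*_______*
r25=11001: **______**______**______**
r26=11010: *_*_____*_*_____*_*_____*_*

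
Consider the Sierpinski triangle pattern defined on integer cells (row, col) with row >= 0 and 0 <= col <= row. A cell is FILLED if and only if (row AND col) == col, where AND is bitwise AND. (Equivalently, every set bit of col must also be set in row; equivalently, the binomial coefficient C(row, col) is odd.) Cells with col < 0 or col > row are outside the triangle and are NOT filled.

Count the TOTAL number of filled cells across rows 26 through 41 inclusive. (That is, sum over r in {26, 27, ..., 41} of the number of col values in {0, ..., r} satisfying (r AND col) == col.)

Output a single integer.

r26=11010 pc3: +8 =8
r27=11011 pc4: +16 =24
r28=11100 pc3: +8 =32
r29=11101 pc4: +16 =48
r30=11110 pc4: +16 =64
r31=11111 pc5: +32 =96
r32=100000 pc1: +2 =98
r33=100001 pc2: +4 =102
r34=100010 pc2: +4 =106
r35=100011 pc3: +8 =114
r36=100100 pc2: +4 =118
r37=100101 pc3: +8 =126
r38=100110 pc3: +8 =134
r39=100111 pc4: +16 =150
r40=101000 pc2: +4 =154
r41=101001 pc3: +8 =162

Answer: 162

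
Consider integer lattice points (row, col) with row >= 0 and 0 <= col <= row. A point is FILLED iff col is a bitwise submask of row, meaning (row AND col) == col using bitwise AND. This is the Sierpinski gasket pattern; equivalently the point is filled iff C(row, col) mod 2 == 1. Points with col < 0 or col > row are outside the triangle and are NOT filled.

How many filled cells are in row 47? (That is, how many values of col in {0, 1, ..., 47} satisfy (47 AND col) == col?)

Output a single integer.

47 in binary = 101111
popcount(47) = number of 1-bits in 101111 = 5
A col c satisfies (47 AND c) == c iff every set bit of c is also set in 47; each of the 5 set bits of 47 can independently be on or off in c.
count = 2^5 = 32

Answer: 32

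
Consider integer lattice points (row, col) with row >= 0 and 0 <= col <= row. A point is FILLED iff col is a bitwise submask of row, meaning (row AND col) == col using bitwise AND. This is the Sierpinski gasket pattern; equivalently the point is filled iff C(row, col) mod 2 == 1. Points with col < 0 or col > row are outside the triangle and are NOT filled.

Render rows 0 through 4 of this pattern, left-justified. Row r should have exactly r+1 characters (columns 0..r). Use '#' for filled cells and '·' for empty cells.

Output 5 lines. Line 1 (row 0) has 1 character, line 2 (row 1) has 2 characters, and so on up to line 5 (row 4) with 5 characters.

Answer: #
##
#·#
####
#···#

Derivation:
r0=0: #
r1=1: ##
r2=10: #·#
r3=11: ####
r4=100: #···#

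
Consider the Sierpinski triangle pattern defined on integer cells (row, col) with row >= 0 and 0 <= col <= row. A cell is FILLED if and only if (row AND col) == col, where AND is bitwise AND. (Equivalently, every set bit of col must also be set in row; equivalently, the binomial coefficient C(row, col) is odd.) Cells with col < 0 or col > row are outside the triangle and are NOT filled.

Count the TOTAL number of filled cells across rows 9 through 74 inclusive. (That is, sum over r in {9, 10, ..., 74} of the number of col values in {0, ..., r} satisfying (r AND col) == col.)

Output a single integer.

Answer: 774

Derivation:
r9=1001 pc2: +4 =4
r10=1010 pc2: +4 =8
r11=1011 pc3: +8 =16
r12=1100 pc2: +4 =20
r13=1101 pc3: +8 =28
r14=1110 pc3: +8 =36
r15=1111 pc4: +16 =52
r16=10000 pc1: +2 =54
r17=10001 pc2: +4 =58
r18=10010 pc2: +4 =62
r19=10011 pc3: +8 =70
r20=10100 pc2: +4 =74
r21=10101 pc3: +8 =82
r22=10110 pc3: +8 =90
r23=10111 pc4: +16 =106
r24=11000 pc2: +4 =110
r25=11001 pc3: +8 =118
r26=11010 pc3: +8 =126
r27=11011 pc4: +16 =142
r28=11100 pc3: +8 =150
r29=11101 pc4: +16 =166
r30=11110 pc4: +16 =182
r31=11111 pc5: +32 =214
r32=100000 pc1: +2 =216
r33=100001 pc2: +4 =220
r34=100010 pc2: +4 =224
r35=100011 pc3: +8 =232
r36=100100 pc2: +4 =236
r37=100101 pc3: +8 =244
r38=100110 pc3: +8 =252
r39=100111 pc4: +16 =268
r40=101000 pc2: +4 =272
r41=101001 pc3: +8 =280
r42=101010 pc3: +8 =288
r43=101011 pc4: +16 =304
r44=101100 pc3: +8 =312
r45=101101 pc4: +16 =328
r46=101110 pc4: +16 =344
r47=101111 pc5: +32 =376
r48=110000 pc2: +4 =380
r49=110001 pc3: +8 =388
r50=110010 pc3: +8 =396
r51=110011 pc4: +16 =412
r52=110100 pc3: +8 =420
r53=110101 pc4: +16 =436
r54=110110 pc4: +16 =452
r55=110111 pc5: +32 =484
r56=111000 pc3: +8 =492
r57=111001 pc4: +16 =508
r58=111010 pc4: +16 =524
r59=111011 pc5: +32 =556
r60=111100 pc4: +16 =572
r61=111101 pc5: +32 =604
r62=111110 pc5: +32 =636
r63=111111 pc6: +64 =700
r64=1000000 pc1: +2 =702
r65=1000001 pc2: +4 =706
r66=1000010 pc2: +4 =710
r67=1000011 pc3: +8 =718
r68=1000100 pc2: +4 =722
r69=1000101 pc3: +8 =730
r70=1000110 pc3: +8 =738
r71=1000111 pc4: +16 =754
r72=1001000 pc2: +4 =758
r73=1001001 pc3: +8 =766
r74=1001010 pc3: +8 =774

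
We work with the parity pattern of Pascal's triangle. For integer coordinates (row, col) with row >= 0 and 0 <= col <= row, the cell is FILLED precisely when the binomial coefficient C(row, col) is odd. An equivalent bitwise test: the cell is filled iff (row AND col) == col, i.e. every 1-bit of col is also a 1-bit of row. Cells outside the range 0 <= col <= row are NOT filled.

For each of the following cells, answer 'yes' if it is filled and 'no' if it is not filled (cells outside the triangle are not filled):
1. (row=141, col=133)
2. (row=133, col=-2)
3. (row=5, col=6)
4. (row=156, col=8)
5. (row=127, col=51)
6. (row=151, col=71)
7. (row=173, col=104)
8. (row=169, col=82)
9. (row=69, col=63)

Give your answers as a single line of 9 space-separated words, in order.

(141,133): row=0b10001101, col=0b10000101, row AND col = 0b10000101 = 133; 133 == 133 -> filled
(133,-2): col outside [0, 133] -> not filled
(5,6): col outside [0, 5] -> not filled
(156,8): row=0b10011100, col=0b1000, row AND col = 0b1000 = 8; 8 == 8 -> filled
(127,51): row=0b1111111, col=0b110011, row AND col = 0b110011 = 51; 51 == 51 -> filled
(151,71): row=0b10010111, col=0b1000111, row AND col = 0b111 = 7; 7 != 71 -> empty
(173,104): row=0b10101101, col=0b1101000, row AND col = 0b101000 = 40; 40 != 104 -> empty
(169,82): row=0b10101001, col=0b1010010, row AND col = 0b0 = 0; 0 != 82 -> empty
(69,63): row=0b1000101, col=0b111111, row AND col = 0b101 = 5; 5 != 63 -> empty

Answer: yes no no yes yes no no no no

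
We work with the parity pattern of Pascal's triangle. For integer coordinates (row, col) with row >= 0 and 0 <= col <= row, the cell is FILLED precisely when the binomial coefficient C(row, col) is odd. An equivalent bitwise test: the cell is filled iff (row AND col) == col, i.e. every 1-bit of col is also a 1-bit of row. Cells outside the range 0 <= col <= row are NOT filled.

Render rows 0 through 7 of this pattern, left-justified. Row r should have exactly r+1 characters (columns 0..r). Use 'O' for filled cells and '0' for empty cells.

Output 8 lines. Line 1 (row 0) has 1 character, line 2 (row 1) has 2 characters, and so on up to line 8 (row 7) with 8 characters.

Answer: O
OO
O0O
OOOO
O000O
OO00OO
O0O0O0O
OOOOOOOO

Derivation:
r0=0: O
r1=1: OO
r2=10: O0O
r3=11: OOOO
r4=100: O000O
r5=101: OO00OO
r6=110: O0O0O0O
r7=111: OOOOOOOO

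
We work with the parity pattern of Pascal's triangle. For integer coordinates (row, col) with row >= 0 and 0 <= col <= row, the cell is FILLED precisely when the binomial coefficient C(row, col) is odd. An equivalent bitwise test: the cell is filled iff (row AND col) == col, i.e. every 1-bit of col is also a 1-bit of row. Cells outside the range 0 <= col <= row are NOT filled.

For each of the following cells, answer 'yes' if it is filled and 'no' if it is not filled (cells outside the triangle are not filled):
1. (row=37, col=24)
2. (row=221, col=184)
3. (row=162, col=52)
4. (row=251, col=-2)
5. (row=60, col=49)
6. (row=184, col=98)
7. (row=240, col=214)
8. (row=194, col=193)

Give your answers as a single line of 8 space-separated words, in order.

Answer: no no no no no no no no

Derivation:
(37,24): row=0b100101, col=0b11000, row AND col = 0b0 = 0; 0 != 24 -> empty
(221,184): row=0b11011101, col=0b10111000, row AND col = 0b10011000 = 152; 152 != 184 -> empty
(162,52): row=0b10100010, col=0b110100, row AND col = 0b100000 = 32; 32 != 52 -> empty
(251,-2): col outside [0, 251] -> not filled
(60,49): row=0b111100, col=0b110001, row AND col = 0b110000 = 48; 48 != 49 -> empty
(184,98): row=0b10111000, col=0b1100010, row AND col = 0b100000 = 32; 32 != 98 -> empty
(240,214): row=0b11110000, col=0b11010110, row AND col = 0b11010000 = 208; 208 != 214 -> empty
(194,193): row=0b11000010, col=0b11000001, row AND col = 0b11000000 = 192; 192 != 193 -> empty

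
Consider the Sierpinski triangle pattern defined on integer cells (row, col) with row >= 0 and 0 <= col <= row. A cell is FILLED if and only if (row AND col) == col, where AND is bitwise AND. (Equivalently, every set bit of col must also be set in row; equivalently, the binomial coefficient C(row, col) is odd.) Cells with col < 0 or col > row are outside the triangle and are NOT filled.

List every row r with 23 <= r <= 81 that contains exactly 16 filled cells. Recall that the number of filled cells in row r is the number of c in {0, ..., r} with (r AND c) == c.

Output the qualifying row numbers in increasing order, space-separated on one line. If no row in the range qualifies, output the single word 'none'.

Answer: 23 27 29 30 39 43 45 46 51 53 54 57 58 60 71 75 77 78

Derivation:
Row r has 2^popcount(r) filled cells, so we need popcount(r) = log2(16) = 4.
Scan r = 23..81 and keep those with exactly 4 one-bits:
r=23=10111 popcount=4 -> KEEP
r=24=11000 popcount=2 -> skip
r=25=11001 popcount=3 -> skip
r=26=11010 popcount=3 -> skip
r=27=11011 popcount=4 -> KEEP
r=28=11100 popcount=3 -> skip
r=29=11101 popcount=4 -> KEEP
r=30=11110 popcount=4 -> KEEP
r=31=11111 popcount=5 -> skip
r=32=100000 popcount=1 -> skip
r=33=100001 popcount=2 -> skip
r=34=100010 popcount=2 -> skip
r=35=100011 popcount=3 -> skip
r=36=100100 popcount=2 -> skip
r=37=100101 popcount=3 -> skip
r=38=100110 popcount=3 -> skip
r=39=100111 popcount=4 -> KEEP
r=40=101000 popcount=2 -> skip
r=41=101001 popcount=3 -> skip
r=42=101010 popcount=3 -> skip
r=43=101011 popcount=4 -> KEEP
r=44=101100 popcount=3 -> skip
r=45=101101 popcount=4 -> KEEP
r=46=101110 popcount=4 -> KEEP
r=47=101111 popcount=5 -> skip
r=48=110000 popcount=2 -> skip
r=49=110001 popcount=3 -> skip
r=50=110010 popcount=3 -> skip
r=51=110011 popcount=4 -> KEEP
r=52=110100 popcount=3 -> skip
r=53=110101 popcount=4 -> KEEP
r=54=110110 popcount=4 -> KEEP
r=55=110111 popcount=5 -> skip
r=56=111000 popcount=3 -> skip
r=57=111001 popcount=4 -> KEEP
r=58=111010 popcount=4 -> KEEP
r=59=111011 popcount=5 -> skip
r=60=111100 popcount=4 -> KEEP
r=61=111101 popcount=5 -> skip
r=62=111110 popcount=5 -> skip
r=63=111111 popcount=6 -> skip
r=64=1000000 popcount=1 -> skip
r=65=1000001 popcount=2 -> skip
r=66=1000010 popcount=2 -> skip
r=67=1000011 popcount=3 -> skip
r=68=1000100 popcount=2 -> skip
r=69=1000101 popcount=3 -> skip
r=70=1000110 popcount=3 -> skip
r=71=1000111 popcount=4 -> KEEP
r=72=1001000 popcount=2 -> skip
r=73=1001001 popcount=3 -> skip
r=74=1001010 popcount=3 -> skip
r=75=1001011 popcount=4 -> KEEP
r=76=1001100 popcount=3 -> skip
r=77=1001101 popcount=4 -> KEEP
r=78=1001110 popcount=4 -> KEEP
r=79=1001111 popcount=5 -> skip
r=80=1010000 popcount=2 -> skip
r=81=1010001 popcount=3 -> skip
Kept rows: 23 27 29 30 39 43 45 46 51 53 54 57 58 60 71 75 77 78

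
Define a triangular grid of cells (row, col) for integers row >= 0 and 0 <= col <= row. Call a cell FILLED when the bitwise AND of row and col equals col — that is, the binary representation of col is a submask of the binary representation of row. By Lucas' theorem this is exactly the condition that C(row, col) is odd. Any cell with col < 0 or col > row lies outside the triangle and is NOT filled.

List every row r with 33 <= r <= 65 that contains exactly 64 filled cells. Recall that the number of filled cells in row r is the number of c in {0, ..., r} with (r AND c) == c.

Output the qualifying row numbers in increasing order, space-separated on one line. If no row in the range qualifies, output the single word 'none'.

Answer: 63

Derivation:
Row r has 2^popcount(r) filled cells, so we need popcount(r) = log2(64) = 6.
Scan r = 33..65 and keep those with exactly 6 one-bits:
r=33=100001 popcount=2 -> skip
r=34=100010 popcount=2 -> skip
r=35=100011 popcount=3 -> skip
r=36=100100 popcount=2 -> skip
r=37=100101 popcount=3 -> skip
r=38=100110 popcount=3 -> skip
r=39=100111 popcount=4 -> skip
r=40=101000 popcount=2 -> skip
r=41=101001 popcount=3 -> skip
r=42=101010 popcount=3 -> skip
r=43=101011 popcount=4 -> skip
r=44=101100 popcount=3 -> skip
r=45=101101 popcount=4 -> skip
r=46=101110 popcount=4 -> skip
r=47=101111 popcount=5 -> skip
r=48=110000 popcount=2 -> skip
r=49=110001 popcount=3 -> skip
r=50=110010 popcount=3 -> skip
r=51=110011 popcount=4 -> skip
r=52=110100 popcount=3 -> skip
r=53=110101 popcount=4 -> skip
r=54=110110 popcount=4 -> skip
r=55=110111 popcount=5 -> skip
r=56=111000 popcount=3 -> skip
r=57=111001 popcount=4 -> skip
r=58=111010 popcount=4 -> skip
r=59=111011 popcount=5 -> skip
r=60=111100 popcount=4 -> skip
r=61=111101 popcount=5 -> skip
r=62=111110 popcount=5 -> skip
r=63=111111 popcount=6 -> KEEP
r=64=1000000 popcount=1 -> skip
r=65=1000001 popcount=2 -> skip
Kept rows: 63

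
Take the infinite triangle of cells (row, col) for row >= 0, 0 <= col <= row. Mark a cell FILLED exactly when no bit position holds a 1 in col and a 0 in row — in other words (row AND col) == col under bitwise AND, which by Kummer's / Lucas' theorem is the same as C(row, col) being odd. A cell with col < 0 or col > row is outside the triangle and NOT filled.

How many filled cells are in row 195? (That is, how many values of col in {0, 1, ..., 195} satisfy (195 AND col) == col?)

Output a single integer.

Answer: 16

Derivation:
195 in binary = 11000011
popcount(195) = number of 1-bits in 11000011 = 4
A col c satisfies (195 AND c) == c iff every set bit of c is also set in 195; each of the 4 set bits of 195 can independently be on or off in c.
count = 2^4 = 16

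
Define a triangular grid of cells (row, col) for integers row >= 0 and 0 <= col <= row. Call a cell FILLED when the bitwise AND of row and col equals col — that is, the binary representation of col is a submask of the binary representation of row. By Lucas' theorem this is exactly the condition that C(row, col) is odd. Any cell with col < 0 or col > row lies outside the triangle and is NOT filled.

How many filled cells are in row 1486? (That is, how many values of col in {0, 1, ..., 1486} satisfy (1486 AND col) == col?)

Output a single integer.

Answer: 128

Derivation:
1486 in binary = 10111001110
popcount(1486) = number of 1-bits in 10111001110 = 7
A col c satisfies (1486 AND c) == c iff every set bit of c is also set in 1486; each of the 7 set bits of 1486 can independently be on or off in c.
count = 2^7 = 128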